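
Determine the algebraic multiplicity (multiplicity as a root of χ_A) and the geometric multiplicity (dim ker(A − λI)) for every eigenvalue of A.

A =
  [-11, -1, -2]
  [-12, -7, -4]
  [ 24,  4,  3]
λ = -5: alg = 3, geom = 2

Step 1 — factor the characteristic polynomial to read off the algebraic multiplicities:
  χ_A(x) = (x + 5)^3

Step 2 — compute geometric multiplicities via the rank-nullity identity g(λ) = n − rank(A − λI):
  rank(A − (-5)·I) = 1, so dim ker(A − (-5)·I) = n − 1 = 2

Summary:
  λ = -5: algebraic multiplicity = 3, geometric multiplicity = 2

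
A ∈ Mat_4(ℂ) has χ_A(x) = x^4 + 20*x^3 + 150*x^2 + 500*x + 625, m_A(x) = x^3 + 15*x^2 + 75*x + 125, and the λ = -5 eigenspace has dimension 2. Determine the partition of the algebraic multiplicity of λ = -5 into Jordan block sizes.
Block sizes for λ = -5: [3, 1]

Step 1 — from the characteristic polynomial, algebraic multiplicity of λ = -5 is 4. From dim ker(A − (-5)·I) = 2, there are exactly 2 Jordan blocks for λ = -5.
Step 2 — from the minimal polynomial, the factor (x + 5)^3 tells us the largest block for λ = -5 has size 3.
Step 3 — with total size 4, 2 blocks, and largest block 3, the block sizes (in nonincreasing order) are [3, 1].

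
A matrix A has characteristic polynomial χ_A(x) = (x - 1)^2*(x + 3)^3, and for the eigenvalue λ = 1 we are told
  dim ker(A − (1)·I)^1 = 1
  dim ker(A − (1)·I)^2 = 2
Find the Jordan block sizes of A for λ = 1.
Block sizes for λ = 1: [2]

From the dimensions of kernels of powers, the number of Jordan blocks of size at least j is d_j − d_{j−1} where d_j = dim ker(N^j) (with d_0 = 0). Computing the differences gives [1, 1].
The number of blocks of size exactly k is (#blocks of size ≥ k) − (#blocks of size ≥ k + 1), so the partition is: 1 block(s) of size 2.
In nonincreasing order the block sizes are [2].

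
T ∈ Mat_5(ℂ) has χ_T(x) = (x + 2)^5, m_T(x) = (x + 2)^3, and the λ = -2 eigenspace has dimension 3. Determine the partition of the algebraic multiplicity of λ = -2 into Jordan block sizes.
Block sizes for λ = -2: [3, 1, 1]

Step 1 — from the characteristic polynomial, algebraic multiplicity of λ = -2 is 5. From dim ker(T − (-2)·I) = 3, there are exactly 3 Jordan blocks for λ = -2.
Step 2 — from the minimal polynomial, the factor (x + 2)^3 tells us the largest block for λ = -2 has size 3.
Step 3 — with total size 5, 3 blocks, and largest block 3, the block sizes (in nonincreasing order) are [3, 1, 1].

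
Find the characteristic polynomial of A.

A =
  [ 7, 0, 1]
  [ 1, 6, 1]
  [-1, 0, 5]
x^3 - 18*x^2 + 108*x - 216

Expanding det(x·I − A) (e.g. by cofactor expansion or by noting that A is similar to its Jordan form J, which has the same characteristic polynomial as A) gives
  χ_A(x) = x^3 - 18*x^2 + 108*x - 216
which factors as (x - 6)^3. The eigenvalues (with algebraic multiplicities) are λ = 6 with multiplicity 3.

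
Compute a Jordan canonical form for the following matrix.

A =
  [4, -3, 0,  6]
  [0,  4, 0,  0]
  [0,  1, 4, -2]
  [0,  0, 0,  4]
J_2(4) ⊕ J_1(4) ⊕ J_1(4)

The characteristic polynomial is
  det(x·I − A) = x^4 - 16*x^3 + 96*x^2 - 256*x + 256 = (x - 4)^4

Eigenvalues and multiplicities (the geometric multiplicity of λ is n − rank(A − λI), which equals the number of Jordan blocks for λ):
  λ = 4: algebraic multiplicity = 4, geometric multiplicity = 3

Determining the block sizes for each eigenvalue:
  λ = 4: 3 blocks summing to 4 forces exactly one block of size 2 and the rest size 1 → block sizes [2, 1, 1]

Assembling the blocks gives a Jordan form
J =
  [4, 1, 0, 0]
  [0, 4, 0, 0]
  [0, 0, 4, 0]
  [0, 0, 0, 4]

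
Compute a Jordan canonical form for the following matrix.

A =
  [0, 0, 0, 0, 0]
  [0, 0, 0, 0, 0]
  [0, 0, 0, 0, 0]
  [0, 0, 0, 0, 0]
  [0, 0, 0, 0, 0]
J_1(0) ⊕ J_1(0) ⊕ J_1(0) ⊕ J_1(0) ⊕ J_1(0)

The characteristic polynomial is
  det(x·I − A) = x^5

Eigenvalues and multiplicities (the geometric multiplicity of λ is n − rank(A − λI), which equals the number of Jordan blocks for λ):
  λ = 0: algebraic multiplicity = 5, geometric multiplicity = 5

Determining the block sizes for each eigenvalue:
  λ = 0: gm = am = 5, so every block has size 1 → block sizes [1, 1, 1, 1, 1]

Assembling the blocks gives a Jordan form
J =
  [0, 0, 0, 0, 0]
  [0, 0, 0, 0, 0]
  [0, 0, 0, 0, 0]
  [0, 0, 0, 0, 0]
  [0, 0, 0, 0, 0]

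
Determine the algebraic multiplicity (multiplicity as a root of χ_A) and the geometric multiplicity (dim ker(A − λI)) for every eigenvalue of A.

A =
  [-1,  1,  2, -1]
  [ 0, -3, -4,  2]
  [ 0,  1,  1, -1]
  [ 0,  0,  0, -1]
λ = -1: alg = 4, geom = 3

Step 1 — factor the characteristic polynomial to read off the algebraic multiplicities:
  χ_A(x) = (x + 1)^4

Step 2 — compute geometric multiplicities via the rank-nullity identity g(λ) = n − rank(A − λI):
  rank(A − (-1)·I) = 1, so dim ker(A − (-1)·I) = n − 1 = 3

Summary:
  λ = -1: algebraic multiplicity = 4, geometric multiplicity = 3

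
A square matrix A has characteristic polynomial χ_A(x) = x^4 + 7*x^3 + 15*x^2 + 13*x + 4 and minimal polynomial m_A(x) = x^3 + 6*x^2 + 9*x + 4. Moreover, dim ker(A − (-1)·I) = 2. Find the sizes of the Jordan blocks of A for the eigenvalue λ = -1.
Block sizes for λ = -1: [2, 1]

Step 1 — from the characteristic polynomial, algebraic multiplicity of λ = -1 is 3. From dim ker(A − (-1)·I) = 2, there are exactly 2 Jordan blocks for λ = -1.
Step 2 — from the minimal polynomial, the factor (x + 1)^2 tells us the largest block for λ = -1 has size 2.
Step 3 — with total size 3, 2 blocks, and largest block 2, the block sizes (in nonincreasing order) are [2, 1].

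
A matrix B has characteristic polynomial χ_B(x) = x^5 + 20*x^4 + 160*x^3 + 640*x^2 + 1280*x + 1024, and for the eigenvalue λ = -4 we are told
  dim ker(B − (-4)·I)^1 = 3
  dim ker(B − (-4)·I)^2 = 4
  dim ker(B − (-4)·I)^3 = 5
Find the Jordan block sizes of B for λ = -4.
Block sizes for λ = -4: [3, 1, 1]

From the dimensions of kernels of powers, the number of Jordan blocks of size at least j is d_j − d_{j−1} where d_j = dim ker(N^j) (with d_0 = 0). Computing the differences gives [3, 1, 1].
The number of blocks of size exactly k is (#blocks of size ≥ k) − (#blocks of size ≥ k + 1), so the partition is: 2 block(s) of size 1, 1 block(s) of size 3.
In nonincreasing order the block sizes are [3, 1, 1].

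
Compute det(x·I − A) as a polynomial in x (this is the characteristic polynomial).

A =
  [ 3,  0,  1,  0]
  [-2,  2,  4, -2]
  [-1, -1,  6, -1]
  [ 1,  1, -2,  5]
x^4 - 16*x^3 + 96*x^2 - 256*x + 256

Expanding det(x·I − A) (e.g. by cofactor expansion or by noting that A is similar to its Jordan form J, which has the same characteristic polynomial as A) gives
  χ_A(x) = x^4 - 16*x^3 + 96*x^2 - 256*x + 256
which factors as (x - 4)^4. The eigenvalues (with algebraic multiplicities) are λ = 4 with multiplicity 4.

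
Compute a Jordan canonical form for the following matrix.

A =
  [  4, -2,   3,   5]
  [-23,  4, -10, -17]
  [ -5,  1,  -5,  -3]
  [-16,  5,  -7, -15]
J_2(-3) ⊕ J_2(-3)

The characteristic polynomial is
  det(x·I − A) = x^4 + 12*x^3 + 54*x^2 + 108*x + 81 = (x + 3)^4

Eigenvalues and multiplicities (the geometric multiplicity of λ is n − rank(A − λI), which equals the number of Jordan blocks for λ):
  λ = -3: algebraic multiplicity = 4, geometric multiplicity = 2

Determining the block sizes for each eigenvalue:
  λ = -3: with am = 4 and gm = 2, the partition is not yet determined (e.g. several partitions of 4 into 2 parts exist). Let N = A − (-3)·I. Computing rank(N^1) = 2, rank(N^2) = 0; the number of blocks of size ≥ j is rank(N^{j−1}) − rank(N^j), giving [2, 2]. So we have 2 block(s) of size 2 → block sizes [2, 2]

Assembling the blocks gives a Jordan form
J =
  [-3,  1,  0,  0]
  [ 0, -3,  0,  0]
  [ 0,  0, -3,  1]
  [ 0,  0,  0, -3]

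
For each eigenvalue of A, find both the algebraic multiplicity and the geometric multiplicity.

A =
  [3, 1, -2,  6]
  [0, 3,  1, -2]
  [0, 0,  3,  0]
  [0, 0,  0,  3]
λ = 3: alg = 4, geom = 2

Step 1 — factor the characteristic polynomial to read off the algebraic multiplicities:
  χ_A(x) = (x - 3)^4

Step 2 — compute geometric multiplicities via the rank-nullity identity g(λ) = n − rank(A − λI):
  rank(A − (3)·I) = 2, so dim ker(A − (3)·I) = n − 2 = 2

Summary:
  λ = 3: algebraic multiplicity = 4, geometric multiplicity = 2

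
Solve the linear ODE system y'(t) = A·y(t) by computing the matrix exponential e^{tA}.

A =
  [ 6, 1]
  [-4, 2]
e^{tA} =
  [2*t*exp(4*t) + exp(4*t), t*exp(4*t)]
  [-4*t*exp(4*t), -2*t*exp(4*t) + exp(4*t)]

Strategy: write A = P · J · P⁻¹ where J is a Jordan canonical form, so e^{tA} = P · e^{tJ} · P⁻¹, and e^{tJ} can be computed block-by-block.

A has Jordan form
J =
  [4, 1]
  [0, 4]
(up to reordering of blocks).

Per-block formulas:
  For a 2×2 Jordan block J_2(4): exp(t · J_2(4)) = e^(4t)·(I + t·N), where N is the 2×2 nilpotent shift.

After assembling e^{tJ} and conjugating by P, we get:

e^{tA} =
  [2*t*exp(4*t) + exp(4*t), t*exp(4*t)]
  [-4*t*exp(4*t), -2*t*exp(4*t) + exp(4*t)]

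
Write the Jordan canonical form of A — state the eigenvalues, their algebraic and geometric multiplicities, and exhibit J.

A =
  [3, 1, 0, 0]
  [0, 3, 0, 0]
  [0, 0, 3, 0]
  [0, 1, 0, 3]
J_2(3) ⊕ J_1(3) ⊕ J_1(3)

The characteristic polynomial is
  det(x·I − A) = x^4 - 12*x^3 + 54*x^2 - 108*x + 81 = (x - 3)^4

Eigenvalues and multiplicities (the geometric multiplicity of λ is n − rank(A − λI), which equals the number of Jordan blocks for λ):
  λ = 3: algebraic multiplicity = 4, geometric multiplicity = 3

Determining the block sizes for each eigenvalue:
  λ = 3: 3 blocks summing to 4 forces exactly one block of size 2 and the rest size 1 → block sizes [2, 1, 1]

Assembling the blocks gives a Jordan form
J =
  [3, 1, 0, 0]
  [0, 3, 0, 0]
  [0, 0, 3, 0]
  [0, 0, 0, 3]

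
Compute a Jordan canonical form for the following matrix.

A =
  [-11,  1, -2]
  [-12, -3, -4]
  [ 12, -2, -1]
J_2(-5) ⊕ J_1(-5)

The characteristic polynomial is
  det(x·I − A) = x^3 + 15*x^2 + 75*x + 125 = (x + 5)^3

Eigenvalues and multiplicities (the geometric multiplicity of λ is n − rank(A − λI), which equals the number of Jordan blocks for λ):
  λ = -5: algebraic multiplicity = 3, geometric multiplicity = 2

Determining the block sizes for each eigenvalue:
  λ = -5: 2 blocks summing to 3 forces exactly one block of size 2 and the rest size 1 → block sizes [2, 1]

Assembling the blocks gives a Jordan form
J =
  [-5,  1,  0]
  [ 0, -5,  0]
  [ 0,  0, -5]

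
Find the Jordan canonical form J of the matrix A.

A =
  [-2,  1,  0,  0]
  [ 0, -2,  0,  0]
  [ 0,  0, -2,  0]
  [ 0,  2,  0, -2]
J_2(-2) ⊕ J_1(-2) ⊕ J_1(-2)

The characteristic polynomial is
  det(x·I − A) = x^4 + 8*x^3 + 24*x^2 + 32*x + 16 = (x + 2)^4

Eigenvalues and multiplicities (the geometric multiplicity of λ is n − rank(A − λI), which equals the number of Jordan blocks for λ):
  λ = -2: algebraic multiplicity = 4, geometric multiplicity = 3

Determining the block sizes for each eigenvalue:
  λ = -2: 3 blocks summing to 4 forces exactly one block of size 2 and the rest size 1 → block sizes [2, 1, 1]

Assembling the blocks gives a Jordan form
J =
  [-2,  1,  0,  0]
  [ 0, -2,  0,  0]
  [ 0,  0, -2,  0]
  [ 0,  0,  0, -2]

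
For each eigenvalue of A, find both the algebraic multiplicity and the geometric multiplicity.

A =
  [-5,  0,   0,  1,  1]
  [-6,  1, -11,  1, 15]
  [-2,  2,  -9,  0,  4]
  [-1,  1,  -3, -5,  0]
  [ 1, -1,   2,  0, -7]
λ = -5: alg = 5, geom = 2

Step 1 — factor the characteristic polynomial to read off the algebraic multiplicities:
  χ_A(x) = (x + 5)^5

Step 2 — compute geometric multiplicities via the rank-nullity identity g(λ) = n − rank(A − λI):
  rank(A − (-5)·I) = 3, so dim ker(A − (-5)·I) = n − 3 = 2

Summary:
  λ = -5: algebraic multiplicity = 5, geometric multiplicity = 2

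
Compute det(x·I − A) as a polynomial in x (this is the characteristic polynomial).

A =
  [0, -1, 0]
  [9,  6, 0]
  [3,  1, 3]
x^3 - 9*x^2 + 27*x - 27

Expanding det(x·I − A) (e.g. by cofactor expansion or by noting that A is similar to its Jordan form J, which has the same characteristic polynomial as A) gives
  χ_A(x) = x^3 - 9*x^2 + 27*x - 27
which factors as (x - 3)^3. The eigenvalues (with algebraic multiplicities) are λ = 3 with multiplicity 3.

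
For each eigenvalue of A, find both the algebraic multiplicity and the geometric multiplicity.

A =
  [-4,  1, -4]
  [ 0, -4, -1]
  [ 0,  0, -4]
λ = -4: alg = 3, geom = 1

Step 1 — factor the characteristic polynomial to read off the algebraic multiplicities:
  χ_A(x) = (x + 4)^3

Step 2 — compute geometric multiplicities via the rank-nullity identity g(λ) = n − rank(A − λI):
  rank(A − (-4)·I) = 2, so dim ker(A − (-4)·I) = n − 2 = 1

Summary:
  λ = -4: algebraic multiplicity = 3, geometric multiplicity = 1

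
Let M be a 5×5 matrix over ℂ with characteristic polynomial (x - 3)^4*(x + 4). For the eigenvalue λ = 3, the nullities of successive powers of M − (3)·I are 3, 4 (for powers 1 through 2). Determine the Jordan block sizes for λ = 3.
Block sizes for λ = 3: [2, 1, 1]

From the dimensions of kernels of powers, the number of Jordan blocks of size at least j is d_j − d_{j−1} where d_j = dim ker(N^j) (with d_0 = 0). Computing the differences gives [3, 1].
The number of blocks of size exactly k is (#blocks of size ≥ k) − (#blocks of size ≥ k + 1), so the partition is: 2 block(s) of size 1, 1 block(s) of size 2.
In nonincreasing order the block sizes are [2, 1, 1].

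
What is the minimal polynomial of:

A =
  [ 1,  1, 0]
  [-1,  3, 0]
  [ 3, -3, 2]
x^2 - 4*x + 4

The characteristic polynomial is χ_A(x) = (x - 2)^3, so the eigenvalues are known. The minimal polynomial is
  m_A(x) = Π_λ (x − λ)^{k_λ}
where k_λ is the size of the *largest* Jordan block for λ (equivalently, the smallest k with (A − λI)^k v = 0 for every generalised eigenvector v of λ).

  λ = 2: largest Jordan block has size 2, contributing (x − 2)^2

So m_A(x) = (x - 2)^2 = x^2 - 4*x + 4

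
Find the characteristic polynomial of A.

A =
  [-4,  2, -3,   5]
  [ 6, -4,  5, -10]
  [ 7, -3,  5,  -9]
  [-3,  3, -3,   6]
x^4 - 3*x^3

Expanding det(x·I − A) (e.g. by cofactor expansion or by noting that A is similar to its Jordan form J, which has the same characteristic polynomial as A) gives
  χ_A(x) = x^4 - 3*x^3
which factors as x^3*(x - 3). The eigenvalues (with algebraic multiplicities) are λ = 0 with multiplicity 3, λ = 3 with multiplicity 1.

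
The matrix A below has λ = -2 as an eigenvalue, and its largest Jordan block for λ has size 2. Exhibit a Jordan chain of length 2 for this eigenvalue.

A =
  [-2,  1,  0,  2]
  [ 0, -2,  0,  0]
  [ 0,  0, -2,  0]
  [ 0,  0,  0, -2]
A Jordan chain for λ = -2 of length 2:
v_1 = (1, 0, 0, 0)ᵀ
v_2 = (0, 1, 0, 0)ᵀ

Let N = A − (-2)·I. We want v_2 with N^2 v_2 = 0 but N^1 v_2 ≠ 0; then v_{j-1} := N · v_j for j = 2, …, 2.

Pick v_2 = (0, 1, 0, 0)ᵀ.
Then v_1 = N · v_2 = (1, 0, 0, 0)ᵀ.

Sanity check: (A − (-2)·I) v_1 = (0, 0, 0, 0)ᵀ = 0. ✓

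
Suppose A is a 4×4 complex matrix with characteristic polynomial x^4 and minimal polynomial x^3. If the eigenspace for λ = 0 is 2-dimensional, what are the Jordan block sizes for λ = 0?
Block sizes for λ = 0: [3, 1]

Step 1 — from the characteristic polynomial, algebraic multiplicity of λ = 0 is 4. From dim ker(A − (0)·I) = 2, there are exactly 2 Jordan blocks for λ = 0.
Step 2 — from the minimal polynomial, the factor (x − 0)^3 tells us the largest block for λ = 0 has size 3.
Step 3 — with total size 4, 2 blocks, and largest block 3, the block sizes (in nonincreasing order) are [3, 1].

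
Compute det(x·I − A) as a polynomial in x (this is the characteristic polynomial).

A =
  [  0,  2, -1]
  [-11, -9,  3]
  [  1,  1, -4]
x^3 + 13*x^2 + 56*x + 80

Expanding det(x·I − A) (e.g. by cofactor expansion or by noting that A is similar to its Jordan form J, which has the same characteristic polynomial as A) gives
  χ_A(x) = x^3 + 13*x^2 + 56*x + 80
which factors as (x + 4)^2*(x + 5). The eigenvalues (with algebraic multiplicities) are λ = -5 with multiplicity 1, λ = -4 with multiplicity 2.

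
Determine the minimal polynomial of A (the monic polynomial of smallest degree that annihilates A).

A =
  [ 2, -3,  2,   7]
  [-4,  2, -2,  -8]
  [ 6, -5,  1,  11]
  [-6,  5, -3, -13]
x^3 + 6*x^2 + 12*x + 8

The characteristic polynomial is χ_A(x) = (x + 2)^4, so the eigenvalues are known. The minimal polynomial is
  m_A(x) = Π_λ (x − λ)^{k_λ}
where k_λ is the size of the *largest* Jordan block for λ (equivalently, the smallest k with (A − λI)^k v = 0 for every generalised eigenvector v of λ).

  λ = -2: largest Jordan block has size 3, contributing (x + 2)^3

So m_A(x) = (x + 2)^3 = x^3 + 6*x^2 + 12*x + 8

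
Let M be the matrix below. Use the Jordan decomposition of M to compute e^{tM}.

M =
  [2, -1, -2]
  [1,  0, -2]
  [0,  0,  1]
e^{tM} =
  [t*exp(t) + exp(t), -t*exp(t), -2*t*exp(t)]
  [t*exp(t), -t*exp(t) + exp(t), -2*t*exp(t)]
  [0, 0, exp(t)]

Strategy: write M = P · J · P⁻¹ where J is a Jordan canonical form, so e^{tM} = P · e^{tJ} · P⁻¹, and e^{tJ} can be computed block-by-block.

M has Jordan form
J =
  [1, 1, 0]
  [0, 1, 0]
  [0, 0, 1]
(up to reordering of blocks).

Per-block formulas:
  For a 1×1 block at λ = 1: exp(t · [1]) = [e^(1t)].
  For a 2×2 Jordan block J_2(1): exp(t · J_2(1)) = e^(1t)·(I + t·N), where N is the 2×2 nilpotent shift.

After assembling e^{tJ} and conjugating by P, we get:

e^{tM} =
  [t*exp(t) + exp(t), -t*exp(t), -2*t*exp(t)]
  [t*exp(t), -t*exp(t) + exp(t), -2*t*exp(t)]
  [0, 0, exp(t)]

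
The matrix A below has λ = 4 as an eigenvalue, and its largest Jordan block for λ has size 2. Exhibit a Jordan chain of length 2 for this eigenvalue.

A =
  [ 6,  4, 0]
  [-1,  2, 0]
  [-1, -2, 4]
A Jordan chain for λ = 4 of length 2:
v_1 = (2, -1, -1)ᵀ
v_2 = (1, 0, 0)ᵀ

Let N = A − (4)·I. We want v_2 with N^2 v_2 = 0 but N^1 v_2 ≠ 0; then v_{j-1} := N · v_j for j = 2, …, 2.

Pick v_2 = (1, 0, 0)ᵀ.
Then v_1 = N · v_2 = (2, -1, -1)ᵀ.

Sanity check: (A − (4)·I) v_1 = (0, 0, 0)ᵀ = 0. ✓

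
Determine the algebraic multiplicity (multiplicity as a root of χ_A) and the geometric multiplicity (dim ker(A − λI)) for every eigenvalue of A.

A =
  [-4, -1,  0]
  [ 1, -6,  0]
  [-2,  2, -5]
λ = -5: alg = 3, geom = 2

Step 1 — factor the characteristic polynomial to read off the algebraic multiplicities:
  χ_A(x) = (x + 5)^3

Step 2 — compute geometric multiplicities via the rank-nullity identity g(λ) = n − rank(A − λI):
  rank(A − (-5)·I) = 1, so dim ker(A − (-5)·I) = n − 1 = 2

Summary:
  λ = -5: algebraic multiplicity = 3, geometric multiplicity = 2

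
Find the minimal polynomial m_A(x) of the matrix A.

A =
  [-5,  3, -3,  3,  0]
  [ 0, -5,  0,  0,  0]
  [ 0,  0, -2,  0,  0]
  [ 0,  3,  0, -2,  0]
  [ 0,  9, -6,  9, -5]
x^2 + 7*x + 10

The characteristic polynomial is χ_A(x) = (x + 2)^2*(x + 5)^3, so the eigenvalues are known. The minimal polynomial is
  m_A(x) = Π_λ (x − λ)^{k_λ}
where k_λ is the size of the *largest* Jordan block for λ (equivalently, the smallest k with (A − λI)^k v = 0 for every generalised eigenvector v of λ).

  λ = -5: largest Jordan block has size 1, contributing (x + 5)
  λ = -2: largest Jordan block has size 1, contributing (x + 2)

So m_A(x) = (x + 2)*(x + 5) = x^2 + 7*x + 10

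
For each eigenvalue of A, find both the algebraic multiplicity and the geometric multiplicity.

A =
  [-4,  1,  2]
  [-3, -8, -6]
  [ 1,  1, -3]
λ = -5: alg = 3, geom = 2

Step 1 — factor the characteristic polynomial to read off the algebraic multiplicities:
  χ_A(x) = (x + 5)^3

Step 2 — compute geometric multiplicities via the rank-nullity identity g(λ) = n − rank(A − λI):
  rank(A − (-5)·I) = 1, so dim ker(A − (-5)·I) = n − 1 = 2

Summary:
  λ = -5: algebraic multiplicity = 3, geometric multiplicity = 2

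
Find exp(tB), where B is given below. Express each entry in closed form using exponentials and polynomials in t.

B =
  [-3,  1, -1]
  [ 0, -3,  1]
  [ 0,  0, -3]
e^{tB} =
  [exp(-3*t), t*exp(-3*t), t^2*exp(-3*t)/2 - t*exp(-3*t)]
  [0, exp(-3*t), t*exp(-3*t)]
  [0, 0, exp(-3*t)]

Strategy: write B = P · J · P⁻¹ where J is a Jordan canonical form, so e^{tB} = P · e^{tJ} · P⁻¹, and e^{tJ} can be computed block-by-block.

B has Jordan form
J =
  [-3,  1,  0]
  [ 0, -3,  1]
  [ 0,  0, -3]
(up to reordering of blocks).

Per-block formulas:
  For a 3×3 Jordan block J_3(-3): exp(t · J_3(-3)) = e^(-3t)·(I + t·N + (t^2/2)·N^2), where N is the 3×3 nilpotent shift.

After assembling e^{tJ} and conjugating by P, we get:

e^{tB} =
  [exp(-3*t), t*exp(-3*t), t^2*exp(-3*t)/2 - t*exp(-3*t)]
  [0, exp(-3*t), t*exp(-3*t)]
  [0, 0, exp(-3*t)]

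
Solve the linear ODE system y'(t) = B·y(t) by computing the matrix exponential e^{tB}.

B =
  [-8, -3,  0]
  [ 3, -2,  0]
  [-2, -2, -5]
e^{tB} =
  [-3*t*exp(-5*t) + exp(-5*t), -3*t*exp(-5*t), 0]
  [3*t*exp(-5*t), 3*t*exp(-5*t) + exp(-5*t), 0]
  [-2*t*exp(-5*t), -2*t*exp(-5*t), exp(-5*t)]

Strategy: write B = P · J · P⁻¹ where J is a Jordan canonical form, so e^{tB} = P · e^{tJ} · P⁻¹, and e^{tJ} can be computed block-by-block.

B has Jordan form
J =
  [-5,  1,  0]
  [ 0, -5,  0]
  [ 0,  0, -5]
(up to reordering of blocks).

Per-block formulas:
  For a 1×1 block at λ = -5: exp(t · [-5]) = [e^(-5t)].
  For a 2×2 Jordan block J_2(-5): exp(t · J_2(-5)) = e^(-5t)·(I + t·N), where N is the 2×2 nilpotent shift.

After assembling e^{tJ} and conjugating by P, we get:

e^{tB} =
  [-3*t*exp(-5*t) + exp(-5*t), -3*t*exp(-5*t), 0]
  [3*t*exp(-5*t), 3*t*exp(-5*t) + exp(-5*t), 0]
  [-2*t*exp(-5*t), -2*t*exp(-5*t), exp(-5*t)]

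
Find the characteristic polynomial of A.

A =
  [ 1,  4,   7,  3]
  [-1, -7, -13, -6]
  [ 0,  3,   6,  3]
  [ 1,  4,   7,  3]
x^4 - 3*x^3

Expanding det(x·I − A) (e.g. by cofactor expansion or by noting that A is similar to its Jordan form J, which has the same characteristic polynomial as A) gives
  χ_A(x) = x^4 - 3*x^3
which factors as x^3*(x - 3). The eigenvalues (with algebraic multiplicities) are λ = 0 with multiplicity 3, λ = 3 with multiplicity 1.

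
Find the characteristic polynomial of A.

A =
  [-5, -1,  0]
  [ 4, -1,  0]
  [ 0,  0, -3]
x^3 + 9*x^2 + 27*x + 27

Expanding det(x·I − A) (e.g. by cofactor expansion or by noting that A is similar to its Jordan form J, which has the same characteristic polynomial as A) gives
  χ_A(x) = x^3 + 9*x^2 + 27*x + 27
which factors as (x + 3)^3. The eigenvalues (with algebraic multiplicities) are λ = -3 with multiplicity 3.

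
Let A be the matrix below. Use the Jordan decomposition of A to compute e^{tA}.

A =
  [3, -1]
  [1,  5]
e^{tA} =
  [-t*exp(4*t) + exp(4*t), -t*exp(4*t)]
  [t*exp(4*t), t*exp(4*t) + exp(4*t)]

Strategy: write A = P · J · P⁻¹ where J is a Jordan canonical form, so e^{tA} = P · e^{tJ} · P⁻¹, and e^{tJ} can be computed block-by-block.

A has Jordan form
J =
  [4, 1]
  [0, 4]
(up to reordering of blocks).

Per-block formulas:
  For a 2×2 Jordan block J_2(4): exp(t · J_2(4)) = e^(4t)·(I + t·N), where N is the 2×2 nilpotent shift.

After assembling e^{tJ} and conjugating by P, we get:

e^{tA} =
  [-t*exp(4*t) + exp(4*t), -t*exp(4*t)]
  [t*exp(4*t), t*exp(4*t) + exp(4*t)]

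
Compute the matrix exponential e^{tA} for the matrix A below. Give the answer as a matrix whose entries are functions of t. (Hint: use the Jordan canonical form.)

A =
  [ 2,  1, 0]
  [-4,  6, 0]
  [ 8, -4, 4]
e^{tA} =
  [-2*t*exp(4*t) + exp(4*t), t*exp(4*t), 0]
  [-4*t*exp(4*t), 2*t*exp(4*t) + exp(4*t), 0]
  [8*t*exp(4*t), -4*t*exp(4*t), exp(4*t)]

Strategy: write A = P · J · P⁻¹ where J is a Jordan canonical form, so e^{tA} = P · e^{tJ} · P⁻¹, and e^{tJ} can be computed block-by-block.

A has Jordan form
J =
  [4, 1, 0]
  [0, 4, 0]
  [0, 0, 4]
(up to reordering of blocks).

Per-block formulas:
  For a 1×1 block at λ = 4: exp(t · [4]) = [e^(4t)].
  For a 2×2 Jordan block J_2(4): exp(t · J_2(4)) = e^(4t)·(I + t·N), where N is the 2×2 nilpotent shift.

After assembling e^{tJ} and conjugating by P, we get:

e^{tA} =
  [-2*t*exp(4*t) + exp(4*t), t*exp(4*t), 0]
  [-4*t*exp(4*t), 2*t*exp(4*t) + exp(4*t), 0]
  [8*t*exp(4*t), -4*t*exp(4*t), exp(4*t)]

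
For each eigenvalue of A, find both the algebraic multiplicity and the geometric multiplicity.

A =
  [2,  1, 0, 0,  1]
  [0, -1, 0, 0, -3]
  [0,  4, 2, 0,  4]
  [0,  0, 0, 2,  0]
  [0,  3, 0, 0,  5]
λ = 2: alg = 5, geom = 4

Step 1 — factor the characteristic polynomial to read off the algebraic multiplicities:
  χ_A(x) = (x - 2)^5

Step 2 — compute geometric multiplicities via the rank-nullity identity g(λ) = n − rank(A − λI):
  rank(A − (2)·I) = 1, so dim ker(A − (2)·I) = n − 1 = 4

Summary:
  λ = 2: algebraic multiplicity = 5, geometric multiplicity = 4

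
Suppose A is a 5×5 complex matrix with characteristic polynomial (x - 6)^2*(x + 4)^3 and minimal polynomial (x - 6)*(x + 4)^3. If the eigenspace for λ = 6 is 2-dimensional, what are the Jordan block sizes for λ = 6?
Block sizes for λ = 6: [1, 1]

Step 1 — from the characteristic polynomial, algebraic multiplicity of λ = 6 is 2. From dim ker(A − (6)·I) = 2, there are exactly 2 Jordan blocks for λ = 6.
Step 2 — from the minimal polynomial, the factor (x − 6) tells us the largest block for λ = 6 has size 1.
Step 3 — with total size 2, 2 blocks, and largest block 1, the block sizes (in nonincreasing order) are [1, 1].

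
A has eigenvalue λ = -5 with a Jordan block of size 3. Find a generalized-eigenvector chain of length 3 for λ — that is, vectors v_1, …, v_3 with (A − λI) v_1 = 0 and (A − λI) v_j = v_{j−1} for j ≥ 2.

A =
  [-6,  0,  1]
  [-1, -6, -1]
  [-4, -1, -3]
A Jordan chain for λ = -5 of length 3:
v_1 = (-3, 6, -3)ᵀ
v_2 = (-1, -1, -4)ᵀ
v_3 = (1, 0, 0)ᵀ

Let N = A − (-5)·I. We want v_3 with N^3 v_3 = 0 but N^2 v_3 ≠ 0; then v_{j-1} := N · v_j for j = 3, …, 2.

Pick v_3 = (1, 0, 0)ᵀ.
Then v_2 = N · v_3 = (-1, -1, -4)ᵀ.
Then v_1 = N · v_2 = (-3, 6, -3)ᵀ.

Sanity check: (A − (-5)·I) v_1 = (0, 0, 0)ᵀ = 0. ✓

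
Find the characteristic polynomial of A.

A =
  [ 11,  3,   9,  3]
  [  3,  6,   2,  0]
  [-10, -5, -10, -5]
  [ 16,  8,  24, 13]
x^4 - 20*x^3 + 150*x^2 - 500*x + 625

Expanding det(x·I − A) (e.g. by cofactor expansion or by noting that A is similar to its Jordan form J, which has the same characteristic polynomial as A) gives
  χ_A(x) = x^4 - 20*x^3 + 150*x^2 - 500*x + 625
which factors as (x - 5)^4. The eigenvalues (with algebraic multiplicities) are λ = 5 with multiplicity 4.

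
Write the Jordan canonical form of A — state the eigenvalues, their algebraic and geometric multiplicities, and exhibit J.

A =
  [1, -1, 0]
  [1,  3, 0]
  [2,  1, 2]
J_3(2)

The characteristic polynomial is
  det(x·I − A) = x^3 - 6*x^2 + 12*x - 8 = (x - 2)^3

Eigenvalues and multiplicities (the geometric multiplicity of λ is n − rank(A − λI), which equals the number of Jordan blocks for λ):
  λ = 2: algebraic multiplicity = 3, geometric multiplicity = 1

Determining the block sizes for each eigenvalue:
  λ = 2: one block (gm = 1), so the single block has size am = 3 → block sizes [3]

Assembling the blocks gives a Jordan form
J =
  [2, 1, 0]
  [0, 2, 1]
  [0, 0, 2]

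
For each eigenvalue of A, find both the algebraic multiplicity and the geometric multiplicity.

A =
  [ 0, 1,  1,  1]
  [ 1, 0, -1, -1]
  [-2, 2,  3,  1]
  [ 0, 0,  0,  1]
λ = 1: alg = 4, geom = 2

Step 1 — factor the characteristic polynomial to read off the algebraic multiplicities:
  χ_A(x) = (x - 1)^4

Step 2 — compute geometric multiplicities via the rank-nullity identity g(λ) = n − rank(A − λI):
  rank(A − (1)·I) = 2, so dim ker(A − (1)·I) = n − 2 = 2

Summary:
  λ = 1: algebraic multiplicity = 4, geometric multiplicity = 2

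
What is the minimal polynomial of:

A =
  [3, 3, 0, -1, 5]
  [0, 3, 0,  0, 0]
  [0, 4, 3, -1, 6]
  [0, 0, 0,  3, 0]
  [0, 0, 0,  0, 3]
x^2 - 6*x + 9

The characteristic polynomial is χ_A(x) = (x - 3)^5, so the eigenvalues are known. The minimal polynomial is
  m_A(x) = Π_λ (x − λ)^{k_λ}
where k_λ is the size of the *largest* Jordan block for λ (equivalently, the smallest k with (A − λI)^k v = 0 for every generalised eigenvector v of λ).

  λ = 3: largest Jordan block has size 2, contributing (x − 3)^2

So m_A(x) = (x - 3)^2 = x^2 - 6*x + 9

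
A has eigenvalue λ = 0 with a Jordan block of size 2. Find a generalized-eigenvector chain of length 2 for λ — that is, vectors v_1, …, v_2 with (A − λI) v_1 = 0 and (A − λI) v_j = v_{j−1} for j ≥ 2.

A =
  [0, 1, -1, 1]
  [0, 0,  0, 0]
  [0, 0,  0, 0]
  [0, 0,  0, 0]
A Jordan chain for λ = 0 of length 2:
v_1 = (1, 0, 0, 0)ᵀ
v_2 = (0, 1, 0, 0)ᵀ

Let N = A − (0)·I. We want v_2 with N^2 v_2 = 0 but N^1 v_2 ≠ 0; then v_{j-1} := N · v_j for j = 2, …, 2.

Pick v_2 = (0, 1, 0, 0)ᵀ.
Then v_1 = N · v_2 = (1, 0, 0, 0)ᵀ.

Sanity check: (A − (0)·I) v_1 = (0, 0, 0, 0)ᵀ = 0. ✓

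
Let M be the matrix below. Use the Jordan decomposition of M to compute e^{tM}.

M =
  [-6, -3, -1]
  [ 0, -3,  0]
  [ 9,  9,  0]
e^{tM} =
  [-3*t*exp(-3*t) + exp(-3*t), -3*t*exp(-3*t), -t*exp(-3*t)]
  [0, exp(-3*t), 0]
  [9*t*exp(-3*t), 9*t*exp(-3*t), 3*t*exp(-3*t) + exp(-3*t)]

Strategy: write M = P · J · P⁻¹ where J is a Jordan canonical form, so e^{tM} = P · e^{tJ} · P⁻¹, and e^{tJ} can be computed block-by-block.

M has Jordan form
J =
  [-3,  1,  0]
  [ 0, -3,  0]
  [ 0,  0, -3]
(up to reordering of blocks).

Per-block formulas:
  For a 1×1 block at λ = -3: exp(t · [-3]) = [e^(-3t)].
  For a 2×2 Jordan block J_2(-3): exp(t · J_2(-3)) = e^(-3t)·(I + t·N), where N is the 2×2 nilpotent shift.

After assembling e^{tJ} and conjugating by P, we get:

e^{tM} =
  [-3*t*exp(-3*t) + exp(-3*t), -3*t*exp(-3*t), -t*exp(-3*t)]
  [0, exp(-3*t), 0]
  [9*t*exp(-3*t), 9*t*exp(-3*t), 3*t*exp(-3*t) + exp(-3*t)]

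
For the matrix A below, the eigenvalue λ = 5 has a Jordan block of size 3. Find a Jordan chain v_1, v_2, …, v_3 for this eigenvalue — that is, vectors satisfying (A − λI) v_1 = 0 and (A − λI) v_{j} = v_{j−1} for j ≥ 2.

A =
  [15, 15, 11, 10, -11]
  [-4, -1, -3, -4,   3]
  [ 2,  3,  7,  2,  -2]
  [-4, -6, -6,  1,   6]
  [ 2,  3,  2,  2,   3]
A Jordan chain for λ = 5 of length 3:
v_1 = (5, -2, 1, -2, 1)ᵀ
v_2 = (11, -3, 2, -6, 2)ᵀ
v_3 = (0, 0, 1, 0, 0)ᵀ

Let N = A − (5)·I. We want v_3 with N^3 v_3 = 0 but N^2 v_3 ≠ 0; then v_{j-1} := N · v_j for j = 3, …, 2.

Pick v_3 = (0, 0, 1, 0, 0)ᵀ.
Then v_2 = N · v_3 = (11, -3, 2, -6, 2)ᵀ.
Then v_1 = N · v_2 = (5, -2, 1, -2, 1)ᵀ.

Sanity check: (A − (5)·I) v_1 = (0, 0, 0, 0, 0)ᵀ = 0. ✓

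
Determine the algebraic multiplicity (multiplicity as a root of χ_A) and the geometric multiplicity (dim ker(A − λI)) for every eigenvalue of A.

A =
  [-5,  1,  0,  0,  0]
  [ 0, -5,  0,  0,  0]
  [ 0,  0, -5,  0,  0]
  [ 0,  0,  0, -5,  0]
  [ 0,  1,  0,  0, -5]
λ = -5: alg = 5, geom = 4

Step 1 — factor the characteristic polynomial to read off the algebraic multiplicities:
  χ_A(x) = (x + 5)^5

Step 2 — compute geometric multiplicities via the rank-nullity identity g(λ) = n − rank(A − λI):
  rank(A − (-5)·I) = 1, so dim ker(A − (-5)·I) = n − 1 = 4

Summary:
  λ = -5: algebraic multiplicity = 5, geometric multiplicity = 4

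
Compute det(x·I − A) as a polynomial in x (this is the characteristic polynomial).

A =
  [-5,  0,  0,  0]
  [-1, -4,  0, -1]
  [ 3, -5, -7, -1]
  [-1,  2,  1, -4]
x^4 + 20*x^3 + 150*x^2 + 500*x + 625

Expanding det(x·I − A) (e.g. by cofactor expansion or by noting that A is similar to its Jordan form J, which has the same characteristic polynomial as A) gives
  χ_A(x) = x^4 + 20*x^3 + 150*x^2 + 500*x + 625
which factors as (x + 5)^4. The eigenvalues (with algebraic multiplicities) are λ = -5 with multiplicity 4.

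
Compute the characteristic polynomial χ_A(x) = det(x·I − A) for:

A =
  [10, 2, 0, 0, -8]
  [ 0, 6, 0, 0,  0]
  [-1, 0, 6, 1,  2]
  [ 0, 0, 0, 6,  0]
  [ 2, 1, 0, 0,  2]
x^5 - 30*x^4 + 360*x^3 - 2160*x^2 + 6480*x - 7776

Expanding det(x·I − A) (e.g. by cofactor expansion or by noting that A is similar to its Jordan form J, which has the same characteristic polynomial as A) gives
  χ_A(x) = x^5 - 30*x^4 + 360*x^3 - 2160*x^2 + 6480*x - 7776
which factors as (x - 6)^5. The eigenvalues (with algebraic multiplicities) are λ = 6 with multiplicity 5.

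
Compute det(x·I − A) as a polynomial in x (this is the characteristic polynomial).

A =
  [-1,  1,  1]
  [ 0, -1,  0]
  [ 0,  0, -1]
x^3 + 3*x^2 + 3*x + 1

Expanding det(x·I − A) (e.g. by cofactor expansion or by noting that A is similar to its Jordan form J, which has the same characteristic polynomial as A) gives
  χ_A(x) = x^3 + 3*x^2 + 3*x + 1
which factors as (x + 1)^3. The eigenvalues (with algebraic multiplicities) are λ = -1 with multiplicity 3.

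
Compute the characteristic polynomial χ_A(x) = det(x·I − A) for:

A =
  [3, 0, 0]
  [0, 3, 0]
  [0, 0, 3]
x^3 - 9*x^2 + 27*x - 27

Expanding det(x·I − A) (e.g. by cofactor expansion or by noting that A is similar to its Jordan form J, which has the same characteristic polynomial as A) gives
  χ_A(x) = x^3 - 9*x^2 + 27*x - 27
which factors as (x - 3)^3. The eigenvalues (with algebraic multiplicities) are λ = 3 with multiplicity 3.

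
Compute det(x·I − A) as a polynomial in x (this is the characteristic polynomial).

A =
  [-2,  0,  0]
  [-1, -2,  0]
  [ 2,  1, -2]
x^3 + 6*x^2 + 12*x + 8

Expanding det(x·I − A) (e.g. by cofactor expansion or by noting that A is similar to its Jordan form J, which has the same characteristic polynomial as A) gives
  χ_A(x) = x^3 + 6*x^2 + 12*x + 8
which factors as (x + 2)^3. The eigenvalues (with algebraic multiplicities) are λ = -2 with multiplicity 3.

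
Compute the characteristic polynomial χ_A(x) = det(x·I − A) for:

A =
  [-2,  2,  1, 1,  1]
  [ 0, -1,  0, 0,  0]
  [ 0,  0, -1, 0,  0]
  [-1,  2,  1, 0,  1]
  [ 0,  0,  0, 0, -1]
x^5 + 5*x^4 + 10*x^3 + 10*x^2 + 5*x + 1

Expanding det(x·I − A) (e.g. by cofactor expansion or by noting that A is similar to its Jordan form J, which has the same characteristic polynomial as A) gives
  χ_A(x) = x^5 + 5*x^4 + 10*x^3 + 10*x^2 + 5*x + 1
which factors as (x + 1)^5. The eigenvalues (with algebraic multiplicities) are λ = -1 with multiplicity 5.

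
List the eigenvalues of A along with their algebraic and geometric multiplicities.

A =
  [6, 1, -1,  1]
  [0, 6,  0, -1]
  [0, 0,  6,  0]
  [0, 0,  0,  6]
λ = 6: alg = 4, geom = 2

Step 1 — factor the characteristic polynomial to read off the algebraic multiplicities:
  χ_A(x) = (x - 6)^4

Step 2 — compute geometric multiplicities via the rank-nullity identity g(λ) = n − rank(A − λI):
  rank(A − (6)·I) = 2, so dim ker(A − (6)·I) = n − 2 = 2

Summary:
  λ = 6: algebraic multiplicity = 4, geometric multiplicity = 2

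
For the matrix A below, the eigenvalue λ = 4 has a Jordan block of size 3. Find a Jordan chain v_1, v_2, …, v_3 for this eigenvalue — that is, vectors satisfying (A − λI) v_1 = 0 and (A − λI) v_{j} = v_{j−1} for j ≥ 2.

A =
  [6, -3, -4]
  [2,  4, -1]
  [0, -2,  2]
A Jordan chain for λ = 4 of length 3:
v_1 = (-2, 4, -4)ᵀ
v_2 = (2, 2, 0)ᵀ
v_3 = (1, 0, 0)ᵀ

Let N = A − (4)·I. We want v_3 with N^3 v_3 = 0 but N^2 v_3 ≠ 0; then v_{j-1} := N · v_j for j = 3, …, 2.

Pick v_3 = (1, 0, 0)ᵀ.
Then v_2 = N · v_3 = (2, 2, 0)ᵀ.
Then v_1 = N · v_2 = (-2, 4, -4)ᵀ.

Sanity check: (A − (4)·I) v_1 = (0, 0, 0)ᵀ = 0. ✓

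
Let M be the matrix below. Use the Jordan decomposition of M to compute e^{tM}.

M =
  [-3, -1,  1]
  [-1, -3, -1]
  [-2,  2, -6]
e^{tM} =
  [t*exp(-4*t) + exp(-4*t), -t*exp(-4*t), t*exp(-4*t)]
  [-t*exp(-4*t), t*exp(-4*t) + exp(-4*t), -t*exp(-4*t)]
  [-2*t*exp(-4*t), 2*t*exp(-4*t), -2*t*exp(-4*t) + exp(-4*t)]

Strategy: write M = P · J · P⁻¹ where J is a Jordan canonical form, so e^{tM} = P · e^{tJ} · P⁻¹, and e^{tJ} can be computed block-by-block.

M has Jordan form
J =
  [-4,  1,  0]
  [ 0, -4,  0]
  [ 0,  0, -4]
(up to reordering of blocks).

Per-block formulas:
  For a 1×1 block at λ = -4: exp(t · [-4]) = [e^(-4t)].
  For a 2×2 Jordan block J_2(-4): exp(t · J_2(-4)) = e^(-4t)·(I + t·N), where N is the 2×2 nilpotent shift.

After assembling e^{tJ} and conjugating by P, we get:

e^{tM} =
  [t*exp(-4*t) + exp(-4*t), -t*exp(-4*t), t*exp(-4*t)]
  [-t*exp(-4*t), t*exp(-4*t) + exp(-4*t), -t*exp(-4*t)]
  [-2*t*exp(-4*t), 2*t*exp(-4*t), -2*t*exp(-4*t) + exp(-4*t)]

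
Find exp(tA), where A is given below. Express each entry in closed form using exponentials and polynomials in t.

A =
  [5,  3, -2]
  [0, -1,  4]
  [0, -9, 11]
e^{tA} =
  [exp(5*t), 3*t*exp(5*t), -2*t*exp(5*t)]
  [0, -6*t*exp(5*t) + exp(5*t), 4*t*exp(5*t)]
  [0, -9*t*exp(5*t), 6*t*exp(5*t) + exp(5*t)]

Strategy: write A = P · J · P⁻¹ where J is a Jordan canonical form, so e^{tA} = P · e^{tJ} · P⁻¹, and e^{tJ} can be computed block-by-block.

A has Jordan form
J =
  [5, 1, 0]
  [0, 5, 0]
  [0, 0, 5]
(up to reordering of blocks).

Per-block formulas:
  For a 2×2 Jordan block J_2(5): exp(t · J_2(5)) = e^(5t)·(I + t·N), where N is the 2×2 nilpotent shift.
  For a 1×1 block at λ = 5: exp(t · [5]) = [e^(5t)].

After assembling e^{tJ} and conjugating by P, we get:

e^{tA} =
  [exp(5*t), 3*t*exp(5*t), -2*t*exp(5*t)]
  [0, -6*t*exp(5*t) + exp(5*t), 4*t*exp(5*t)]
  [0, -9*t*exp(5*t), 6*t*exp(5*t) + exp(5*t)]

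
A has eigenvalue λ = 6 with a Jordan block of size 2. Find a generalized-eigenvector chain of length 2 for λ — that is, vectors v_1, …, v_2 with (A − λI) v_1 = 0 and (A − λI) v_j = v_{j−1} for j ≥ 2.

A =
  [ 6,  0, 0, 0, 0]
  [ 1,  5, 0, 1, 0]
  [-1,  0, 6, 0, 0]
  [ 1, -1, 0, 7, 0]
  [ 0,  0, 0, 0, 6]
A Jordan chain for λ = 6 of length 2:
v_1 = (0, 1, -1, 1, 0)ᵀ
v_2 = (1, 0, 0, 0, 0)ᵀ

Let N = A − (6)·I. We want v_2 with N^2 v_2 = 0 but N^1 v_2 ≠ 0; then v_{j-1} := N · v_j for j = 2, …, 2.

Pick v_2 = (1, 0, 0, 0, 0)ᵀ.
Then v_1 = N · v_2 = (0, 1, -1, 1, 0)ᵀ.

Sanity check: (A − (6)·I) v_1 = (0, 0, 0, 0, 0)ᵀ = 0. ✓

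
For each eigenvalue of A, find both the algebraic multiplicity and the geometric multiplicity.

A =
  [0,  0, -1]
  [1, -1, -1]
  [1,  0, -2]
λ = -1: alg = 3, geom = 2

Step 1 — factor the characteristic polynomial to read off the algebraic multiplicities:
  χ_A(x) = (x + 1)^3

Step 2 — compute geometric multiplicities via the rank-nullity identity g(λ) = n − rank(A − λI):
  rank(A − (-1)·I) = 1, so dim ker(A − (-1)·I) = n − 1 = 2

Summary:
  λ = -1: algebraic multiplicity = 3, geometric multiplicity = 2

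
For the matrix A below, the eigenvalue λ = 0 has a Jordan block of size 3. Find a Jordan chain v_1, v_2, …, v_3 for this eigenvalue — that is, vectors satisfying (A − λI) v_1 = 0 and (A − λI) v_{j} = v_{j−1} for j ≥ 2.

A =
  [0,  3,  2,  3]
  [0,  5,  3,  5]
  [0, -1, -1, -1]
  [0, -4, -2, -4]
A Jordan chain for λ = 0 of length 3:
v_1 = (1, 2, 0, -2)ᵀ
v_2 = (3, 5, -1, -4)ᵀ
v_3 = (0, 1, 0, 0)ᵀ

Let N = A − (0)·I. We want v_3 with N^3 v_3 = 0 but N^2 v_3 ≠ 0; then v_{j-1} := N · v_j for j = 3, …, 2.

Pick v_3 = (0, 1, 0, 0)ᵀ.
Then v_2 = N · v_3 = (3, 5, -1, -4)ᵀ.
Then v_1 = N · v_2 = (1, 2, 0, -2)ᵀ.

Sanity check: (A − (0)·I) v_1 = (0, 0, 0, 0)ᵀ = 0. ✓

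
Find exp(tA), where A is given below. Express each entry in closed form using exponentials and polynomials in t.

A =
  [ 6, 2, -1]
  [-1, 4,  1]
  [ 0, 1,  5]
e^{tA} =
  [-t^2*exp(5*t)/2 + t*exp(5*t) + exp(5*t), -t^2*exp(5*t)/2 + 2*t*exp(5*t), t^2*exp(5*t)/2 - t*exp(5*t)]
  [-t*exp(5*t), -t*exp(5*t) + exp(5*t), t*exp(5*t)]
  [-t^2*exp(5*t)/2, -t^2*exp(5*t)/2 + t*exp(5*t), t^2*exp(5*t)/2 + exp(5*t)]

Strategy: write A = P · J · P⁻¹ where J is a Jordan canonical form, so e^{tA} = P · e^{tJ} · P⁻¹, and e^{tJ} can be computed block-by-block.

A has Jordan form
J =
  [5, 1, 0]
  [0, 5, 1]
  [0, 0, 5]
(up to reordering of blocks).

Per-block formulas:
  For a 3×3 Jordan block J_3(5): exp(t · J_3(5)) = e^(5t)·(I + t·N + (t^2/2)·N^2), where N is the 3×3 nilpotent shift.

After assembling e^{tJ} and conjugating by P, we get:

e^{tA} =
  [-t^2*exp(5*t)/2 + t*exp(5*t) + exp(5*t), -t^2*exp(5*t)/2 + 2*t*exp(5*t), t^2*exp(5*t)/2 - t*exp(5*t)]
  [-t*exp(5*t), -t*exp(5*t) + exp(5*t), t*exp(5*t)]
  [-t^2*exp(5*t)/2, -t^2*exp(5*t)/2 + t*exp(5*t), t^2*exp(5*t)/2 + exp(5*t)]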